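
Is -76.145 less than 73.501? Yes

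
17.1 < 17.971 True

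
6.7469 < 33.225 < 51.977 True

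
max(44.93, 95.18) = 95.18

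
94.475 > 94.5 False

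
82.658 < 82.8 True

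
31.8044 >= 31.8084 False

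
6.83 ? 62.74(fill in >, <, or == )<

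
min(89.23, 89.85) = 89.23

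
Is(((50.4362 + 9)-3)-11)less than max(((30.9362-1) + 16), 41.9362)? Yes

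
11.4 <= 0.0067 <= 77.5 False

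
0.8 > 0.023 True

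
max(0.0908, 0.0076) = 0.0908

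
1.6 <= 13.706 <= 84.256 True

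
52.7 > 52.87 False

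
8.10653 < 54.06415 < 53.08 False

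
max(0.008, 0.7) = 0.7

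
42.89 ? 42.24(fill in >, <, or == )>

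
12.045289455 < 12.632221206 True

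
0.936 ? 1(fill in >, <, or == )<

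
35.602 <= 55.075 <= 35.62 False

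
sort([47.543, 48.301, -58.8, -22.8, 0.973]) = [-58.8, -22.8, 0.973, 47.543, 48.301]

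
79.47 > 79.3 True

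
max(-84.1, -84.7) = -84.1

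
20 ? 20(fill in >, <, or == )==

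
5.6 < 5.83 True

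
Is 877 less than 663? No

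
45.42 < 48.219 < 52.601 True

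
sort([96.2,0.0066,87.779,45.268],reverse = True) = [96.2,87.779,45.268,0.0066]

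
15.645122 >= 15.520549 True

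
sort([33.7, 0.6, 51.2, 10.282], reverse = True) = [51.2, 33.7, 10.282, 0.6]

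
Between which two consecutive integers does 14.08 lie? 14 and 15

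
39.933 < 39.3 False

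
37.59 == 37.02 False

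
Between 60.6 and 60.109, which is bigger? 60.6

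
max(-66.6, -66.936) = -66.6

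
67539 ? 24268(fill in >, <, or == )>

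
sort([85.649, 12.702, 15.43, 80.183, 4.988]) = [4.988, 12.702, 15.43, 80.183, 85.649]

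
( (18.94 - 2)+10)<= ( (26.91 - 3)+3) False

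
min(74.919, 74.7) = 74.7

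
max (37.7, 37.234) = 37.7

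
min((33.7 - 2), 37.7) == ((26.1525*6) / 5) False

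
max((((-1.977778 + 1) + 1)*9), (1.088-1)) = 0.199998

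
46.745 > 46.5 True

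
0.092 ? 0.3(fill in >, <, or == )<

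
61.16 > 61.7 False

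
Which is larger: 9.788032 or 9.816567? 9.816567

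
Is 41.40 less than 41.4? No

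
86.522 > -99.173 True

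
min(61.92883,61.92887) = 61.92883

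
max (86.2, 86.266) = 86.266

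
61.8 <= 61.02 False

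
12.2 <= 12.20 True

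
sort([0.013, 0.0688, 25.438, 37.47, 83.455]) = [0.013, 0.0688, 25.438, 37.47, 83.455]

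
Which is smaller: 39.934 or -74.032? -74.032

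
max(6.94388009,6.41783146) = 6.94388009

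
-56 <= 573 True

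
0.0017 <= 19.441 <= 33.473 True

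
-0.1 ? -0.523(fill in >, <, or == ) >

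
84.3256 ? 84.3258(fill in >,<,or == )<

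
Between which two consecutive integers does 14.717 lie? 14 and 15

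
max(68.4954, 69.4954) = 69.4954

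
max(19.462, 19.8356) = 19.8356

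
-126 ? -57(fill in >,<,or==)<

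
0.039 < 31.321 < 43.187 True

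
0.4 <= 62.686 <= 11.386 False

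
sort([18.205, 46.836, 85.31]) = [18.205, 46.836, 85.31]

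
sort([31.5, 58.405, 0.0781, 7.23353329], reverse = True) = [58.405, 31.5, 7.23353329, 0.0781]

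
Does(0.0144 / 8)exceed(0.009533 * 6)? No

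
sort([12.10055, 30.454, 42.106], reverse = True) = [42.106, 30.454, 12.10055]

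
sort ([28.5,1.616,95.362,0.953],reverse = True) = [95.362,28.5,1.616,0.953]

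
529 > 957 False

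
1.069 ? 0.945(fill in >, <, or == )>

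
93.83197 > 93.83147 True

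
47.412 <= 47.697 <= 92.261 True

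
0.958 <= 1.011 True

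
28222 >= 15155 True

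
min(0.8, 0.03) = 0.03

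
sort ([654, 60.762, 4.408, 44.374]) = [4.408, 44.374, 60.762, 654]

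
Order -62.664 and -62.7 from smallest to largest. -62.7, -62.664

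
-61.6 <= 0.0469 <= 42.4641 True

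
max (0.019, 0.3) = 0.3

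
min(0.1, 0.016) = 0.016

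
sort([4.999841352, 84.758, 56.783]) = [4.999841352, 56.783, 84.758]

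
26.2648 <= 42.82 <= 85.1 True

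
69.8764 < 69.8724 False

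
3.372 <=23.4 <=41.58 True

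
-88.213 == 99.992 False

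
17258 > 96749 False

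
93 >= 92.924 True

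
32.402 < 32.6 True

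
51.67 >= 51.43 True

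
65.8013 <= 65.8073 True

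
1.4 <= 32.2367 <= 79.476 True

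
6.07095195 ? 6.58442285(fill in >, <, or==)<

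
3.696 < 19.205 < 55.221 True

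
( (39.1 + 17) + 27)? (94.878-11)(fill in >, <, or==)<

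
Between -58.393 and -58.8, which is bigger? -58.393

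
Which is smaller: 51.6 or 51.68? 51.6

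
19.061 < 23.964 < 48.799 True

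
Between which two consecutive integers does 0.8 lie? 0 and 1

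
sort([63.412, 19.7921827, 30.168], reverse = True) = [63.412, 30.168, 19.7921827]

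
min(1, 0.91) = 0.91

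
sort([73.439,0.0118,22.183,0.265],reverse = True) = [73.439,22.183,0.265,0.0118]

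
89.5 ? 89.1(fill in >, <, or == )>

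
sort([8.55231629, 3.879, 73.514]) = [3.879, 8.55231629, 73.514]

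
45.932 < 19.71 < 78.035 False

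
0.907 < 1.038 True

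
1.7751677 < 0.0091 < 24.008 False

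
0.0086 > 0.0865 False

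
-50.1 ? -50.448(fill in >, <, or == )>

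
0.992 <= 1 True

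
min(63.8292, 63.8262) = 63.8262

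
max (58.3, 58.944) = 58.944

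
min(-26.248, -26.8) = -26.8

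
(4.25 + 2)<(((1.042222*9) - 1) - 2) True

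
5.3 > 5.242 True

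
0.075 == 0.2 False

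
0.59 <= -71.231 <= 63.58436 False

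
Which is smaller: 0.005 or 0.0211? 0.005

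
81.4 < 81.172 False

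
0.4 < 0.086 False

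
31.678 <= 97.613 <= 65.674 False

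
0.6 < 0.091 False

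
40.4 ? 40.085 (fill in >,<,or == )>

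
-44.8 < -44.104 True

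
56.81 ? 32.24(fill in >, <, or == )>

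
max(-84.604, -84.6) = -84.6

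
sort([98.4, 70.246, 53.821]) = [53.821, 70.246, 98.4]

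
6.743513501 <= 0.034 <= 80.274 False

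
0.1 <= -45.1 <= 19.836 False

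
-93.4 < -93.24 True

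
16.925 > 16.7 True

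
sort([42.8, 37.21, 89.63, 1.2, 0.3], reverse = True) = [89.63, 42.8, 37.21, 1.2, 0.3]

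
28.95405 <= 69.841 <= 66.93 False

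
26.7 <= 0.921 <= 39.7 False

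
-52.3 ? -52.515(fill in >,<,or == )>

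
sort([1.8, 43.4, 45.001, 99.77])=[1.8, 43.4, 45.001, 99.77]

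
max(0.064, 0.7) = 0.7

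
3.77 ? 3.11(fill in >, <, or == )>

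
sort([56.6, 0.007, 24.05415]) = [0.007, 24.05415, 56.6]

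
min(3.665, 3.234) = 3.234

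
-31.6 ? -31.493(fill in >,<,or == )<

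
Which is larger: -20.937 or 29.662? 29.662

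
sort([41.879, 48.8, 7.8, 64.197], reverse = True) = [64.197, 48.8, 41.879, 7.8]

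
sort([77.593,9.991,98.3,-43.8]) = [-43.8,9.991,77.593,98.3]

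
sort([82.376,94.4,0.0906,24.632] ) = [0.0906,24.632,82.376,94.4]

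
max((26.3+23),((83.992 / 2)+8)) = 49.996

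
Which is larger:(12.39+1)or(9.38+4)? (12.39+1)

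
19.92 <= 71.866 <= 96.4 True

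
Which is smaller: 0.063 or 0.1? 0.063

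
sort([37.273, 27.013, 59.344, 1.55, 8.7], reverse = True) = [59.344, 37.273, 27.013, 8.7, 1.55]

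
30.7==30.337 False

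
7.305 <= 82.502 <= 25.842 False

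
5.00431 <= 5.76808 True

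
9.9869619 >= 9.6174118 True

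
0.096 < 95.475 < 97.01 True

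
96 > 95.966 True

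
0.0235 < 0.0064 False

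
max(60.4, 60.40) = 60.40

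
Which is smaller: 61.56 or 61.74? 61.56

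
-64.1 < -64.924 False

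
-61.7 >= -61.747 True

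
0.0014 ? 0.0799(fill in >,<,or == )<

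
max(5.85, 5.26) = 5.85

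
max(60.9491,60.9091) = 60.9491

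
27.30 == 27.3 True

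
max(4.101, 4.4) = 4.4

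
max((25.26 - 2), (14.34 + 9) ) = 23.34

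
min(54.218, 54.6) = 54.218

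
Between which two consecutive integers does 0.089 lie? 0 and 1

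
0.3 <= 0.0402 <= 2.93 False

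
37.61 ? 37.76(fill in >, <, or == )<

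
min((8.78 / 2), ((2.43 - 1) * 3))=4.29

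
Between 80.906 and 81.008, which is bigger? 81.008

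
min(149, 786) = 149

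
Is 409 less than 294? No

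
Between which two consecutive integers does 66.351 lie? 66 and 67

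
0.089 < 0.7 True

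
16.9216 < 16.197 False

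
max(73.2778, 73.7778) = 73.7778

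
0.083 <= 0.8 True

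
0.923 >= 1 False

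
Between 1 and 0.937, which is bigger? 1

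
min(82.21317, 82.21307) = 82.21307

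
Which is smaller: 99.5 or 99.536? 99.5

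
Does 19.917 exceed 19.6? Yes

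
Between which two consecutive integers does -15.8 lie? -16 and -15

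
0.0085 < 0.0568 True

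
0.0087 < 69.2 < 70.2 True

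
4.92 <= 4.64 False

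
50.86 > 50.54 True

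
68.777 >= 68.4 True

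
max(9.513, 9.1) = 9.513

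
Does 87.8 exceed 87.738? Yes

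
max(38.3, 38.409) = 38.409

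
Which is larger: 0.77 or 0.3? 0.77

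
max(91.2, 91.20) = 91.20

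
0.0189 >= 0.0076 True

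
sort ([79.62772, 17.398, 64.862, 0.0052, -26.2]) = [-26.2, 0.0052, 17.398, 64.862, 79.62772]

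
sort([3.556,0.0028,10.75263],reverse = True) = [10.75263,3.556,0.0028]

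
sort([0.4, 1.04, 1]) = [0.4, 1, 1.04]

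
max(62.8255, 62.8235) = 62.8255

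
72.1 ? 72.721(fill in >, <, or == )<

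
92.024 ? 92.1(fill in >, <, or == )<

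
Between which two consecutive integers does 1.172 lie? 1 and 2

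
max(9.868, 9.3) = 9.868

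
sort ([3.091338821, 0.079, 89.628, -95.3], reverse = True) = [89.628, 3.091338821, 0.079, -95.3]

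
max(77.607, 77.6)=77.607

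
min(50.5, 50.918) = 50.5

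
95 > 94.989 True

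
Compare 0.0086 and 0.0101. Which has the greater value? 0.0101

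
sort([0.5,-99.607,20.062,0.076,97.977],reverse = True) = [97.977,20.062,0.5,0.076,-99.607]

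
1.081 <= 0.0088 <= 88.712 False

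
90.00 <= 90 True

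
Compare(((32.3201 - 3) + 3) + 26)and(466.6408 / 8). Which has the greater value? (466.6408 / 8)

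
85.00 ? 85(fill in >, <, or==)==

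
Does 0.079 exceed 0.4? No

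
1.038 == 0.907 False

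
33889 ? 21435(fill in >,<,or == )>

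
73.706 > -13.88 True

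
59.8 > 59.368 True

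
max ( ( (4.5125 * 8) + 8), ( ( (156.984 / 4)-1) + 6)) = 44.246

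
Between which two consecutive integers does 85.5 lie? 85 and 86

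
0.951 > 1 False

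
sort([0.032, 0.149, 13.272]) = [0.032, 0.149, 13.272]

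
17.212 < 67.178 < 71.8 True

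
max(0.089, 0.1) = 0.1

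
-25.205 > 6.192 False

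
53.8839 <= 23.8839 False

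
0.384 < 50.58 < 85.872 True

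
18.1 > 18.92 False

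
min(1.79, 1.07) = 1.07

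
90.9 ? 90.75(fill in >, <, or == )>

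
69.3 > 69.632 False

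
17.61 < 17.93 True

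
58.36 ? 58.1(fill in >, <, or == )>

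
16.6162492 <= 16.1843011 False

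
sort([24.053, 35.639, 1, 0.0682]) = [0.0682, 1, 24.053, 35.639]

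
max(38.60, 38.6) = 38.6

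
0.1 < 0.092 False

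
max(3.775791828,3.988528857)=3.988528857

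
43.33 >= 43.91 False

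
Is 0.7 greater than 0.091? Yes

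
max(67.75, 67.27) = 67.75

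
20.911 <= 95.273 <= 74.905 False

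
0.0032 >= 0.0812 False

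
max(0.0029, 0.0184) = 0.0184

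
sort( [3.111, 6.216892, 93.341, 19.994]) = [3.111, 6.216892, 19.994, 93.341]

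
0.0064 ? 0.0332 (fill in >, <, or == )<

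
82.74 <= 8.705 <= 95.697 False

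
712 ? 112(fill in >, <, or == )>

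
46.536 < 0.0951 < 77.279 False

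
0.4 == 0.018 False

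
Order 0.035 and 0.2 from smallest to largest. 0.035, 0.2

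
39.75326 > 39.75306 True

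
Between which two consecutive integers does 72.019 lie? 72 and 73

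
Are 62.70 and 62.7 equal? Yes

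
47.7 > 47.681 True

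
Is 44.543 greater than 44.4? Yes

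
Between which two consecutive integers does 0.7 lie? 0 and 1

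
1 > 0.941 True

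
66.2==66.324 False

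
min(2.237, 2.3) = 2.237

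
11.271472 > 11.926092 False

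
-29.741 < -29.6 True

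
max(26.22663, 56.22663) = 56.22663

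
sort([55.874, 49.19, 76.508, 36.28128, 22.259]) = [22.259, 36.28128, 49.19, 55.874, 76.508]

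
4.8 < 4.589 False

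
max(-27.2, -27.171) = -27.171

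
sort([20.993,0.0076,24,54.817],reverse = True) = [54.817,24,20.993,0.0076]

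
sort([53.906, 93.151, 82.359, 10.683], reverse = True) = [93.151, 82.359, 53.906, 10.683]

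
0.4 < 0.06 False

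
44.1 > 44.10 False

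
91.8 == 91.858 False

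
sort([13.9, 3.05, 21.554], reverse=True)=[21.554, 13.9, 3.05]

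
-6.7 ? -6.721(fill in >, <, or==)>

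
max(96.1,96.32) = 96.32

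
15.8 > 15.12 True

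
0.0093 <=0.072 True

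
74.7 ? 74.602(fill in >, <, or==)>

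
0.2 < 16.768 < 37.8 True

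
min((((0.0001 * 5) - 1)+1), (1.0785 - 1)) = 0.0005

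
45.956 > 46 False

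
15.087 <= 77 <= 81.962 True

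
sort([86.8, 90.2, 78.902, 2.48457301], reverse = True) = [90.2, 86.8, 78.902, 2.48457301]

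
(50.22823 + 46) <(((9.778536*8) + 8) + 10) True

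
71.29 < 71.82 True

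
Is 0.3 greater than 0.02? Yes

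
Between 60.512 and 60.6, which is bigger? 60.6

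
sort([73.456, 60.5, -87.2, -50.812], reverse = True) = [73.456, 60.5, -50.812, -87.2]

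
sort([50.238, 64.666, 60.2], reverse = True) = [64.666, 60.2, 50.238]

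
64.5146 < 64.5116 False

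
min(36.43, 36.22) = 36.22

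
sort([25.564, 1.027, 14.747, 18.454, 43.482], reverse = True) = [43.482, 25.564, 18.454, 14.747, 1.027]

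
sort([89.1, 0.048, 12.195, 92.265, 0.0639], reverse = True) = [92.265, 89.1, 12.195, 0.0639, 0.048]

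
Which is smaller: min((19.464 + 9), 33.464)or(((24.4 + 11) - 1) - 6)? (((24.4 + 11) - 1) - 6)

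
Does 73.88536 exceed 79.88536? No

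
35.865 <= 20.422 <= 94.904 False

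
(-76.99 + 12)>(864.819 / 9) False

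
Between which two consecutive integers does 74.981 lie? 74 and 75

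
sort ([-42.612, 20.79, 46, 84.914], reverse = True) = [84.914, 46, 20.79, -42.612]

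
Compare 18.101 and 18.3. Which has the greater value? 18.3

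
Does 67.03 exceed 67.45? No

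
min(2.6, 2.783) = 2.6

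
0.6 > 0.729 False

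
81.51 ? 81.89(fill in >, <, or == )<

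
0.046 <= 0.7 True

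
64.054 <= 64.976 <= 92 True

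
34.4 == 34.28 False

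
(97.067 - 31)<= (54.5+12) True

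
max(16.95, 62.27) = 62.27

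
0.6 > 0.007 True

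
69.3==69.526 False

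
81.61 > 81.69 False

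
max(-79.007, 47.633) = 47.633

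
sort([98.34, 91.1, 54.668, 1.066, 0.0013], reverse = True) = [98.34, 91.1, 54.668, 1.066, 0.0013]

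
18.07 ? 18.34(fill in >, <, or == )<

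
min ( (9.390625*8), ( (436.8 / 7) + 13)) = 75.125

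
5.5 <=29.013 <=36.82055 True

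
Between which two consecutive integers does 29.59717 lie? 29 and 30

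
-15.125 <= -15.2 False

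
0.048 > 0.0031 True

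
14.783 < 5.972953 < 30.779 False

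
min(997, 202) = 202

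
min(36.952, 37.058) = 36.952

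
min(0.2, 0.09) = 0.09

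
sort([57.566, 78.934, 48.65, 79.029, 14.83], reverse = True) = [79.029, 78.934, 57.566, 48.65, 14.83]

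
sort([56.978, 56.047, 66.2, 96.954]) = [56.047, 56.978, 66.2, 96.954]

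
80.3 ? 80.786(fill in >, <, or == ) <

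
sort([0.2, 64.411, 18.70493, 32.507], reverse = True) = [64.411, 32.507, 18.70493, 0.2]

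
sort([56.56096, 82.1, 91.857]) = [56.56096, 82.1, 91.857]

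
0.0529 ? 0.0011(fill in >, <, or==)>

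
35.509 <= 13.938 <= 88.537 False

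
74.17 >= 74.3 False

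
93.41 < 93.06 False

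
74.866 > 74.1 True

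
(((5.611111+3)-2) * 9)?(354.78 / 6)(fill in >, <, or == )>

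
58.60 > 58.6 False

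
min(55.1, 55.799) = 55.1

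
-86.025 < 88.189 True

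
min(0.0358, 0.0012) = 0.0012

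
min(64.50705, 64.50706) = 64.50705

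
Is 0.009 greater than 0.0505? No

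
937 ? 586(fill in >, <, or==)>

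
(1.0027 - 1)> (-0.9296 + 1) False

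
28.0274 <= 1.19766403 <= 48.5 False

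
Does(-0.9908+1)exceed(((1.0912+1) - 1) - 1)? No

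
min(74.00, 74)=74.00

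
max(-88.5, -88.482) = -88.482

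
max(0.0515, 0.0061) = 0.0515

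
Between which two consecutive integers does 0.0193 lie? 0 and 1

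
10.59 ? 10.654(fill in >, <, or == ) <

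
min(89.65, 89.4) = 89.4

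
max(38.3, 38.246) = 38.3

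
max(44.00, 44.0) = 44.0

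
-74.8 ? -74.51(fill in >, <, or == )<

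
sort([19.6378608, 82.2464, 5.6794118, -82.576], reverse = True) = [82.2464, 19.6378608, 5.6794118, -82.576]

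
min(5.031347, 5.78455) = 5.031347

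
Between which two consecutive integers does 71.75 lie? 71 and 72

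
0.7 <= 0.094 False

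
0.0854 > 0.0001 True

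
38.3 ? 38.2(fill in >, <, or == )>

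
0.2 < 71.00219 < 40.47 False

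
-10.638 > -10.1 False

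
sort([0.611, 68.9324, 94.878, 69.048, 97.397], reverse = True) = [97.397, 94.878, 69.048, 68.9324, 0.611]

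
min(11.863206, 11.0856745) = 11.0856745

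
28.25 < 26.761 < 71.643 False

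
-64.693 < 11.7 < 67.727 True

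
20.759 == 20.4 False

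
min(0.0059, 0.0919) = 0.0059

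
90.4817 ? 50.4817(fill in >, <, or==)>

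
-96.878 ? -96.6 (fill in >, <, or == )<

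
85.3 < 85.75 True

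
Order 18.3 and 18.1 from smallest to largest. 18.1, 18.3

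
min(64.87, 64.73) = 64.73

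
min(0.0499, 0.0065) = 0.0065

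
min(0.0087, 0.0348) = 0.0087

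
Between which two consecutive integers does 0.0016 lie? 0 and 1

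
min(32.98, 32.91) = 32.91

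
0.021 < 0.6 True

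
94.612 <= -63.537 False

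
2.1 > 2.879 False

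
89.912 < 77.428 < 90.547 False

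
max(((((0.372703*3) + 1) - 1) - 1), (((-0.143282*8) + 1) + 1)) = 0.853744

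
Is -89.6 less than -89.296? Yes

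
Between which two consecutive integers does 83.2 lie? 83 and 84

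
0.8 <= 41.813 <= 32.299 False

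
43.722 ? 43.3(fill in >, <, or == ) >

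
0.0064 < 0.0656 True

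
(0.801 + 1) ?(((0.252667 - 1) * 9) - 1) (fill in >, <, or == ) >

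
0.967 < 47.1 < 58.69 True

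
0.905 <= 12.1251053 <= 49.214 True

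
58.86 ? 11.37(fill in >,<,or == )>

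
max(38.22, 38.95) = 38.95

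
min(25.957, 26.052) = 25.957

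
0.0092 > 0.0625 False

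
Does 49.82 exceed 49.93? No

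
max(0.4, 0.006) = 0.4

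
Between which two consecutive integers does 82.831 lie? 82 and 83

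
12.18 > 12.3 False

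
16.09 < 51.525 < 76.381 True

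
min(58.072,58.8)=58.072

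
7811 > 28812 False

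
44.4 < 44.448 True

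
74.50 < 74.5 False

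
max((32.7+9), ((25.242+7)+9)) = 41.7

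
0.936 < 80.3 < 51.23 False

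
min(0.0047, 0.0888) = 0.0047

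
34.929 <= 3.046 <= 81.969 False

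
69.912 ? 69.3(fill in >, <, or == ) >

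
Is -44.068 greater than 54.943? No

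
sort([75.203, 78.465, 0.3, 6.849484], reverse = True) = [78.465, 75.203, 6.849484, 0.3]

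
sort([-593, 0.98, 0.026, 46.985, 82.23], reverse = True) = [82.23, 46.985, 0.98, 0.026, -593]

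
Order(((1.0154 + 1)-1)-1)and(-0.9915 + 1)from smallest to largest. (-0.9915 + 1), (((1.0154 + 1)-1)-1)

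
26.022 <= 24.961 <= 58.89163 False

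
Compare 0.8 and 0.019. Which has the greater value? 0.8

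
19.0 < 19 False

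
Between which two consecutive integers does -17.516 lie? -18 and -17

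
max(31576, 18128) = 31576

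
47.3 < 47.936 True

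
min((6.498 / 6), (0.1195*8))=0.956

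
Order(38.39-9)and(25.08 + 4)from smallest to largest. (25.08 + 4), (38.39-9)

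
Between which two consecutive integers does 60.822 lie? 60 and 61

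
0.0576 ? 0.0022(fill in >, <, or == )>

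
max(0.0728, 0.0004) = 0.0728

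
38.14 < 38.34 True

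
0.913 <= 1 True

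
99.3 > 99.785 False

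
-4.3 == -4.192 False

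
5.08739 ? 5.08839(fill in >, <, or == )<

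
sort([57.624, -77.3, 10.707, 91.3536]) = [-77.3, 10.707, 57.624, 91.3536]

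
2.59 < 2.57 False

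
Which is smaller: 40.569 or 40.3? 40.3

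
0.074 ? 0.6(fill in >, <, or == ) <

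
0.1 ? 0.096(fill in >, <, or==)>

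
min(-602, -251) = -602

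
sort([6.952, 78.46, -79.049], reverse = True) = [78.46, 6.952, -79.049]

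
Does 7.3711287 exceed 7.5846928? No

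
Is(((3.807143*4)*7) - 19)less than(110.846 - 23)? Yes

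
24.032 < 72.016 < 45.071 False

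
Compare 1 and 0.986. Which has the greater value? 1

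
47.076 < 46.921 False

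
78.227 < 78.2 False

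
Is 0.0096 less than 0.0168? Yes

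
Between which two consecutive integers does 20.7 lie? 20 and 21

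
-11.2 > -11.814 True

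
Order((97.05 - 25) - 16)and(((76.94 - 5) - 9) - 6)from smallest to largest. ((97.05 - 25) - 16), (((76.94 - 5) - 9) - 6)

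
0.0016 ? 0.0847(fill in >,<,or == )<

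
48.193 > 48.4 False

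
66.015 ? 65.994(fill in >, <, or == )>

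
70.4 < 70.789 True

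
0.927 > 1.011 False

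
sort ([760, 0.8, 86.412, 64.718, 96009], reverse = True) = [96009, 760, 86.412, 64.718, 0.8]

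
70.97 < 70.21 False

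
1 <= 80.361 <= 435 True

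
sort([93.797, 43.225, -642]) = [-642, 43.225, 93.797]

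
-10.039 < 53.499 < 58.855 True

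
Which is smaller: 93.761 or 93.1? 93.1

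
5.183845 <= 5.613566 True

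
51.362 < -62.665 False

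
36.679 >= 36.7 False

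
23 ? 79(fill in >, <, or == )<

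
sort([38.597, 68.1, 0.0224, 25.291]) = [0.0224, 25.291, 38.597, 68.1]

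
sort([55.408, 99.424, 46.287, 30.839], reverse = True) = [99.424, 55.408, 46.287, 30.839]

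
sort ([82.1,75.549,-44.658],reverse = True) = [82.1,75.549,-44.658]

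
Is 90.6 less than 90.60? No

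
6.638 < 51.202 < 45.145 False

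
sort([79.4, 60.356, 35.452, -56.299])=[-56.299, 35.452, 60.356, 79.4]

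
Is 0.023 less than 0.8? Yes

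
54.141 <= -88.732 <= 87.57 False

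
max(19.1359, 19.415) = 19.415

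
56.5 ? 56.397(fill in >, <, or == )>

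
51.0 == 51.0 True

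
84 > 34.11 True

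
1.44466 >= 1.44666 False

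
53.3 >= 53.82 False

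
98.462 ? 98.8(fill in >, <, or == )<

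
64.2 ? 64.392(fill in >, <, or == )<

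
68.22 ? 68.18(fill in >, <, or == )>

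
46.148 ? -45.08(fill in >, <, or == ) >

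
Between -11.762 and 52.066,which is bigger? 52.066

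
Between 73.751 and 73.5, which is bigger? 73.751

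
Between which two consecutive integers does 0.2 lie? 0 and 1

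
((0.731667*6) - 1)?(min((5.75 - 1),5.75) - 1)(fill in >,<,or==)<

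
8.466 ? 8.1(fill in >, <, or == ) >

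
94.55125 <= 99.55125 True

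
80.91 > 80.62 True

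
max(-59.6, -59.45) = -59.45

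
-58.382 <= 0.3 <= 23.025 True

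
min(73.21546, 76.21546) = 73.21546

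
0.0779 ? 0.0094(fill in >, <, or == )>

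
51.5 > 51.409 True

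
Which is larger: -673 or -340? -340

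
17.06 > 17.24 False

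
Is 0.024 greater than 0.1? No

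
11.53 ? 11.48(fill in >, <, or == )>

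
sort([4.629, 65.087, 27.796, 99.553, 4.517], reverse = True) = [99.553, 65.087, 27.796, 4.629, 4.517]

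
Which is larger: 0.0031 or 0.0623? 0.0623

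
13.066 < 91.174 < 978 True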